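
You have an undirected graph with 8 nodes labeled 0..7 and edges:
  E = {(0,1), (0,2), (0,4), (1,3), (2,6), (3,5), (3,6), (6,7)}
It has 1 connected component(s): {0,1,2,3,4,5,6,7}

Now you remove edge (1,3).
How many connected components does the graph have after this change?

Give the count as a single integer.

Answer: 1

Derivation:
Initial component count: 1
Remove (1,3): not a bridge. Count unchanged: 1.
  After removal, components: {0,1,2,3,4,5,6,7}
New component count: 1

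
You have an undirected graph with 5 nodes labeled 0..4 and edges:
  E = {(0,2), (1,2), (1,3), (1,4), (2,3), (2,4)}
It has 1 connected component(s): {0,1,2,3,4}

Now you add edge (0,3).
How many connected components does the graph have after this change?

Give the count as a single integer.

Initial component count: 1
Add (0,3): endpoints already in same component. Count unchanged: 1.
New component count: 1

Answer: 1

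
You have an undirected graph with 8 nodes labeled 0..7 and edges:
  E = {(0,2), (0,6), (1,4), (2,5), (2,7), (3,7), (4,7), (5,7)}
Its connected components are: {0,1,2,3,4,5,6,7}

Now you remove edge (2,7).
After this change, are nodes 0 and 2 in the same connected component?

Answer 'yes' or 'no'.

Initial components: {0,1,2,3,4,5,6,7}
Removing edge (2,7): not a bridge — component count unchanged at 1.
New components: {0,1,2,3,4,5,6,7}
Are 0 and 2 in the same component? yes

Answer: yes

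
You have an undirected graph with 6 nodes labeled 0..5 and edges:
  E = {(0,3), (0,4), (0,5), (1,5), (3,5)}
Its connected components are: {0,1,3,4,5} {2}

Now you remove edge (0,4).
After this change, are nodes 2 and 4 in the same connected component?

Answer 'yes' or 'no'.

Initial components: {0,1,3,4,5} {2}
Removing edge (0,4): it was a bridge — component count 2 -> 3.
New components: {0,1,3,5} {2} {4}
Are 2 and 4 in the same component? no

Answer: no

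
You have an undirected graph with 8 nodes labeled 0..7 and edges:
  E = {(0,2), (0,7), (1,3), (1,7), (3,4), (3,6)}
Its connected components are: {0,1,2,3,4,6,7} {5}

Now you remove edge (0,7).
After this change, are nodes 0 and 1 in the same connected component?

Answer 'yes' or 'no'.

Answer: no

Derivation:
Initial components: {0,1,2,3,4,6,7} {5}
Removing edge (0,7): it was a bridge — component count 2 -> 3.
New components: {0,2} {1,3,4,6,7} {5}
Are 0 and 1 in the same component? no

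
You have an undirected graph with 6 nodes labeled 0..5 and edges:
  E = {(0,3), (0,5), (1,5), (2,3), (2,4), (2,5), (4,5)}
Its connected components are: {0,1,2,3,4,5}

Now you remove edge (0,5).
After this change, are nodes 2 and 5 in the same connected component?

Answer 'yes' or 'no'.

Answer: yes

Derivation:
Initial components: {0,1,2,3,4,5}
Removing edge (0,5): not a bridge — component count unchanged at 1.
New components: {0,1,2,3,4,5}
Are 2 and 5 in the same component? yes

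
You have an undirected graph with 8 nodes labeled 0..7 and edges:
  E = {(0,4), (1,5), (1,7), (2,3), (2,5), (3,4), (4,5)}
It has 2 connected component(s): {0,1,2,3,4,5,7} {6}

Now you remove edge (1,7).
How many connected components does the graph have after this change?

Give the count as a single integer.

Initial component count: 2
Remove (1,7): it was a bridge. Count increases: 2 -> 3.
  After removal, components: {0,1,2,3,4,5} {6} {7}
New component count: 3

Answer: 3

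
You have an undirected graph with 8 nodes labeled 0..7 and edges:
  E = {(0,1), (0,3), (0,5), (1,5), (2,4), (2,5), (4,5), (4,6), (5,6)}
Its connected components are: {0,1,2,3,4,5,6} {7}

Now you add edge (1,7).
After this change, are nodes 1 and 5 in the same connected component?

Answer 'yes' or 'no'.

Answer: yes

Derivation:
Initial components: {0,1,2,3,4,5,6} {7}
Adding edge (1,7): merges {0,1,2,3,4,5,6} and {7}.
New components: {0,1,2,3,4,5,6,7}
Are 1 and 5 in the same component? yes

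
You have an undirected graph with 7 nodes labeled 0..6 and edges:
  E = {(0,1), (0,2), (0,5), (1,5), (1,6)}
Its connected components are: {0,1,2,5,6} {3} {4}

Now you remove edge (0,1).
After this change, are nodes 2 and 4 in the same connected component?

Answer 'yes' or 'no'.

Initial components: {0,1,2,5,6} {3} {4}
Removing edge (0,1): not a bridge — component count unchanged at 3.
New components: {0,1,2,5,6} {3} {4}
Are 2 and 4 in the same component? no

Answer: no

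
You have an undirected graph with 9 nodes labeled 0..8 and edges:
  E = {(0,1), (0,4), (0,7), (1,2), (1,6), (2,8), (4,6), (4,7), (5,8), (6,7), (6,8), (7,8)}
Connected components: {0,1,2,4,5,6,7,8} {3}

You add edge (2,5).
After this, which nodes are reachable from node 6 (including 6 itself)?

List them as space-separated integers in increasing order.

Before: nodes reachable from 6: {0,1,2,4,5,6,7,8}
Adding (2,5): both endpoints already in same component. Reachability from 6 unchanged.
After: nodes reachable from 6: {0,1,2,4,5,6,7,8}

Answer: 0 1 2 4 5 6 7 8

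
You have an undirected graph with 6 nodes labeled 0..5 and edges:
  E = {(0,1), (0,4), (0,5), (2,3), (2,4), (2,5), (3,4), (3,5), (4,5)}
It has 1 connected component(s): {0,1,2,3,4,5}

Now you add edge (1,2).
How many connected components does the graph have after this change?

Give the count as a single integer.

Answer: 1

Derivation:
Initial component count: 1
Add (1,2): endpoints already in same component. Count unchanged: 1.
New component count: 1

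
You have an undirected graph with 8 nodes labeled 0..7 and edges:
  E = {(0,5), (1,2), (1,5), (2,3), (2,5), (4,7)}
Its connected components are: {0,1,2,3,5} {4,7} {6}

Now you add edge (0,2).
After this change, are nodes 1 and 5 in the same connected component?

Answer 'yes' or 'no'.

Initial components: {0,1,2,3,5} {4,7} {6}
Adding edge (0,2): both already in same component {0,1,2,3,5}. No change.
New components: {0,1,2,3,5} {4,7} {6}
Are 1 and 5 in the same component? yes

Answer: yes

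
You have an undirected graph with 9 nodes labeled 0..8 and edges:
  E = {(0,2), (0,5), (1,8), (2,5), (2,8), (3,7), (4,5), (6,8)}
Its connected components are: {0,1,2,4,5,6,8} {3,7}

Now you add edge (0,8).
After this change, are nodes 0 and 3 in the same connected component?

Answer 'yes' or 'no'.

Initial components: {0,1,2,4,5,6,8} {3,7}
Adding edge (0,8): both already in same component {0,1,2,4,5,6,8}. No change.
New components: {0,1,2,4,5,6,8} {3,7}
Are 0 and 3 in the same component? no

Answer: no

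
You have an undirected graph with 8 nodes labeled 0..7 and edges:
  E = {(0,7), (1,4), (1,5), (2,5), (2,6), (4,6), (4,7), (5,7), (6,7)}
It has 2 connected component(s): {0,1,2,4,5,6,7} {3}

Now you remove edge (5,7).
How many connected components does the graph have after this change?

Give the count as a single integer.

Initial component count: 2
Remove (5,7): not a bridge. Count unchanged: 2.
  After removal, components: {0,1,2,4,5,6,7} {3}
New component count: 2

Answer: 2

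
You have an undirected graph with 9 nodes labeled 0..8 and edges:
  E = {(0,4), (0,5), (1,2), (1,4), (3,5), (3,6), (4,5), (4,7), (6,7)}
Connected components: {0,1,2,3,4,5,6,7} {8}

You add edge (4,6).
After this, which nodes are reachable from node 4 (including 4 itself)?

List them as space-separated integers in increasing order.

Before: nodes reachable from 4: {0,1,2,3,4,5,6,7}
Adding (4,6): both endpoints already in same component. Reachability from 4 unchanged.
After: nodes reachable from 4: {0,1,2,3,4,5,6,7}

Answer: 0 1 2 3 4 5 6 7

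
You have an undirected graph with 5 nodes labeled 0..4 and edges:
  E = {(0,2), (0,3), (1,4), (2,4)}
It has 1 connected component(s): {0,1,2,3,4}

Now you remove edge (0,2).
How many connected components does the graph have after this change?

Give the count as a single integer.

Answer: 2

Derivation:
Initial component count: 1
Remove (0,2): it was a bridge. Count increases: 1 -> 2.
  After removal, components: {0,3} {1,2,4}
New component count: 2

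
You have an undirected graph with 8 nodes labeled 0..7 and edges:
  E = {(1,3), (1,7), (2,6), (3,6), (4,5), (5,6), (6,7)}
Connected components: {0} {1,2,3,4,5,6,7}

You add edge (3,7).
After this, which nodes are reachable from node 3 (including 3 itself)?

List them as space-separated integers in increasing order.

Answer: 1 2 3 4 5 6 7

Derivation:
Before: nodes reachable from 3: {1,2,3,4,5,6,7}
Adding (3,7): both endpoints already in same component. Reachability from 3 unchanged.
After: nodes reachable from 3: {1,2,3,4,5,6,7}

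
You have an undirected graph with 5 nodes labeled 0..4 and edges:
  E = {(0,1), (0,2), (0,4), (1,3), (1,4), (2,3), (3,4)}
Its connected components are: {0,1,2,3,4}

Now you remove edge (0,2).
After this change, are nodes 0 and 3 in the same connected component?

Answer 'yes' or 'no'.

Initial components: {0,1,2,3,4}
Removing edge (0,2): not a bridge — component count unchanged at 1.
New components: {0,1,2,3,4}
Are 0 and 3 in the same component? yes

Answer: yes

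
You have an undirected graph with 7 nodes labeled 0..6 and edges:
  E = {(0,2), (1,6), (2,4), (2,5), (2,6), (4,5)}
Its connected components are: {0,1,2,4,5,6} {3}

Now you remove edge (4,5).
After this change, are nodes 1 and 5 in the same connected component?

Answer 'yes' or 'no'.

Initial components: {0,1,2,4,5,6} {3}
Removing edge (4,5): not a bridge — component count unchanged at 2.
New components: {0,1,2,4,5,6} {3}
Are 1 and 5 in the same component? yes

Answer: yes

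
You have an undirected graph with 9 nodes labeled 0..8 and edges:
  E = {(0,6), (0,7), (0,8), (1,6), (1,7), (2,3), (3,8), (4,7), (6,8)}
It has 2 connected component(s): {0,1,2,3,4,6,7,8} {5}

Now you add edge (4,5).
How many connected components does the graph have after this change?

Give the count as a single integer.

Initial component count: 2
Add (4,5): merges two components. Count decreases: 2 -> 1.
New component count: 1

Answer: 1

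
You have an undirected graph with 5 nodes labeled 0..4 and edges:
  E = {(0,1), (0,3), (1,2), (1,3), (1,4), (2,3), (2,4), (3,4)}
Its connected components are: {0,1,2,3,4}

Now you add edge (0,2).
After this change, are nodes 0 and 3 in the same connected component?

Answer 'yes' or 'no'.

Answer: yes

Derivation:
Initial components: {0,1,2,3,4}
Adding edge (0,2): both already in same component {0,1,2,3,4}. No change.
New components: {0,1,2,3,4}
Are 0 and 3 in the same component? yes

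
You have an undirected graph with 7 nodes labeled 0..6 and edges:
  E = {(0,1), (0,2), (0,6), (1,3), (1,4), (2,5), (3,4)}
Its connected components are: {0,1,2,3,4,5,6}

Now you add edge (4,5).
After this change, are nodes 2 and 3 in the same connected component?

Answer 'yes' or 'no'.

Answer: yes

Derivation:
Initial components: {0,1,2,3,4,5,6}
Adding edge (4,5): both already in same component {0,1,2,3,4,5,6}. No change.
New components: {0,1,2,3,4,5,6}
Are 2 and 3 in the same component? yes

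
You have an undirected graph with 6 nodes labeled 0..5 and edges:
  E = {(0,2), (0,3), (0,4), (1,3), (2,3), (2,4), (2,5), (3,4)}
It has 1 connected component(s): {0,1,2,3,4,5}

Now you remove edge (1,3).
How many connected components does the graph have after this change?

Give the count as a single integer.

Initial component count: 1
Remove (1,3): it was a bridge. Count increases: 1 -> 2.
  After removal, components: {0,2,3,4,5} {1}
New component count: 2

Answer: 2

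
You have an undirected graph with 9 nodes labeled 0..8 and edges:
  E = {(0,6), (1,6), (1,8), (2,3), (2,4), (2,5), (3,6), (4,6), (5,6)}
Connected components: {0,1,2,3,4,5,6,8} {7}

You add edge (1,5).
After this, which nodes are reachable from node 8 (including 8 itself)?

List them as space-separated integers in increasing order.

Before: nodes reachable from 8: {0,1,2,3,4,5,6,8}
Adding (1,5): both endpoints already in same component. Reachability from 8 unchanged.
After: nodes reachable from 8: {0,1,2,3,4,5,6,8}

Answer: 0 1 2 3 4 5 6 8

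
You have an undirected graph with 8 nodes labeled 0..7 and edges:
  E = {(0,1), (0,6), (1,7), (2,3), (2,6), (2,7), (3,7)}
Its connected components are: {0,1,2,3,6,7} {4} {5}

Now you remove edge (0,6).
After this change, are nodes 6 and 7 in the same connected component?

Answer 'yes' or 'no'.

Answer: yes

Derivation:
Initial components: {0,1,2,3,6,7} {4} {5}
Removing edge (0,6): not a bridge — component count unchanged at 3.
New components: {0,1,2,3,6,7} {4} {5}
Are 6 and 7 in the same component? yes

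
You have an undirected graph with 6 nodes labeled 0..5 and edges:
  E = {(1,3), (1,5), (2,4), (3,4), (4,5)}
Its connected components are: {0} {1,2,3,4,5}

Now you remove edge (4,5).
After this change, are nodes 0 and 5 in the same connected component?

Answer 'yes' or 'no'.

Answer: no

Derivation:
Initial components: {0} {1,2,3,4,5}
Removing edge (4,5): not a bridge — component count unchanged at 2.
New components: {0} {1,2,3,4,5}
Are 0 and 5 in the same component? no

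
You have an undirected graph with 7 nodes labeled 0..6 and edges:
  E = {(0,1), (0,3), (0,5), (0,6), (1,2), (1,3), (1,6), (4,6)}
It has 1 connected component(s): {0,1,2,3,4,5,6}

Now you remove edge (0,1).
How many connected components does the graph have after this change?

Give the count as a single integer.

Initial component count: 1
Remove (0,1): not a bridge. Count unchanged: 1.
  After removal, components: {0,1,2,3,4,5,6}
New component count: 1

Answer: 1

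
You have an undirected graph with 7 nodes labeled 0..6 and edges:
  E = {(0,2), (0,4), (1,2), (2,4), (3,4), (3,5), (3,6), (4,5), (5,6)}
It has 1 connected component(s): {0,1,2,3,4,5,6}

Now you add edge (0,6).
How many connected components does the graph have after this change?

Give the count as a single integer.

Initial component count: 1
Add (0,6): endpoints already in same component. Count unchanged: 1.
New component count: 1

Answer: 1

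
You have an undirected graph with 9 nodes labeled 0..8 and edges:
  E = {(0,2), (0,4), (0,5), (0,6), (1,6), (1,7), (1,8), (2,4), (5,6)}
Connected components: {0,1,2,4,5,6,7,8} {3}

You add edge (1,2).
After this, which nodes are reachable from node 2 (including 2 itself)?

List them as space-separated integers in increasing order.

Before: nodes reachable from 2: {0,1,2,4,5,6,7,8}
Adding (1,2): both endpoints already in same component. Reachability from 2 unchanged.
After: nodes reachable from 2: {0,1,2,4,5,6,7,8}

Answer: 0 1 2 4 5 6 7 8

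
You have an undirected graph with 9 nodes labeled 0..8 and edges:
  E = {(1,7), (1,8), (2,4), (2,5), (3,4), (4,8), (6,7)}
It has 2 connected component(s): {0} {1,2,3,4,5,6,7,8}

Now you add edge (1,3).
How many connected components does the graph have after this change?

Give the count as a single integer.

Initial component count: 2
Add (1,3): endpoints already in same component. Count unchanged: 2.
New component count: 2

Answer: 2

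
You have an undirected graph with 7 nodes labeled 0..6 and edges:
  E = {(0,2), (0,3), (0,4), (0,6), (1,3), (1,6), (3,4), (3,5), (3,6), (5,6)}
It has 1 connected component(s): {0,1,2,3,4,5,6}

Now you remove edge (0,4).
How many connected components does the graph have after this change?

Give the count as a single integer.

Initial component count: 1
Remove (0,4): not a bridge. Count unchanged: 1.
  After removal, components: {0,1,2,3,4,5,6}
New component count: 1

Answer: 1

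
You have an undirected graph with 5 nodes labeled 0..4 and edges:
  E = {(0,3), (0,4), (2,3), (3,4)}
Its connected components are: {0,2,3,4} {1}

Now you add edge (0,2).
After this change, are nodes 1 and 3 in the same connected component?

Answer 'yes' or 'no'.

Initial components: {0,2,3,4} {1}
Adding edge (0,2): both already in same component {0,2,3,4}. No change.
New components: {0,2,3,4} {1}
Are 1 and 3 in the same component? no

Answer: no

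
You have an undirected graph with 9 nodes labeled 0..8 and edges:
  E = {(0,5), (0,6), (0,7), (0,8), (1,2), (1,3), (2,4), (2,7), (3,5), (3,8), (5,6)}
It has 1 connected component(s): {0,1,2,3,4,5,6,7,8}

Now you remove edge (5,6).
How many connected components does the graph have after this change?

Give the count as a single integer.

Answer: 1

Derivation:
Initial component count: 1
Remove (5,6): not a bridge. Count unchanged: 1.
  After removal, components: {0,1,2,3,4,5,6,7,8}
New component count: 1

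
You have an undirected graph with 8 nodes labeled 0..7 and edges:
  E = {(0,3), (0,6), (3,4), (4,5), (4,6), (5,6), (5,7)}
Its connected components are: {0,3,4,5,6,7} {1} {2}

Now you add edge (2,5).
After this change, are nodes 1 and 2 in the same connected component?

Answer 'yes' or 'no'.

Answer: no

Derivation:
Initial components: {0,3,4,5,6,7} {1} {2}
Adding edge (2,5): merges {2} and {0,3,4,5,6,7}.
New components: {0,2,3,4,5,6,7} {1}
Are 1 and 2 in the same component? no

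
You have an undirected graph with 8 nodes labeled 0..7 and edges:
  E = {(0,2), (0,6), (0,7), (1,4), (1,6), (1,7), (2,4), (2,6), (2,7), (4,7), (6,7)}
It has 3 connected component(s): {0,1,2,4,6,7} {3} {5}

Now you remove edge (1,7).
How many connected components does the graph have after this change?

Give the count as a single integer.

Initial component count: 3
Remove (1,7): not a bridge. Count unchanged: 3.
  After removal, components: {0,1,2,4,6,7} {3} {5}
New component count: 3

Answer: 3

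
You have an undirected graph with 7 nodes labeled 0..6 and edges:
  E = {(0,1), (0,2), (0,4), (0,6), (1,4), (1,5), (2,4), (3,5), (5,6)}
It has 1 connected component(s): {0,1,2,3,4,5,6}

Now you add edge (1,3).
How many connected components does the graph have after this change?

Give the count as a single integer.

Initial component count: 1
Add (1,3): endpoints already in same component. Count unchanged: 1.
New component count: 1

Answer: 1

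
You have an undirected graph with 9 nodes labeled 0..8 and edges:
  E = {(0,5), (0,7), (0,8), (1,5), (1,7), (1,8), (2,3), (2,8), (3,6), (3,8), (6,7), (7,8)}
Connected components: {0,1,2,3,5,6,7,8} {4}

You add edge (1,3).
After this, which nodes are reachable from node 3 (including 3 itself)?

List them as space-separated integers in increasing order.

Before: nodes reachable from 3: {0,1,2,3,5,6,7,8}
Adding (1,3): both endpoints already in same component. Reachability from 3 unchanged.
After: nodes reachable from 3: {0,1,2,3,5,6,7,8}

Answer: 0 1 2 3 5 6 7 8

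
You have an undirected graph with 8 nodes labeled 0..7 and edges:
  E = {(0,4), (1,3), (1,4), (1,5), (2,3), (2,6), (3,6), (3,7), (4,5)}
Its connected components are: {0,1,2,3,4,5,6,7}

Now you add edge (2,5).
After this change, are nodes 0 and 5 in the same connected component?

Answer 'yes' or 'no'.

Answer: yes

Derivation:
Initial components: {0,1,2,3,4,5,6,7}
Adding edge (2,5): both already in same component {0,1,2,3,4,5,6,7}. No change.
New components: {0,1,2,3,4,5,6,7}
Are 0 and 5 in the same component? yes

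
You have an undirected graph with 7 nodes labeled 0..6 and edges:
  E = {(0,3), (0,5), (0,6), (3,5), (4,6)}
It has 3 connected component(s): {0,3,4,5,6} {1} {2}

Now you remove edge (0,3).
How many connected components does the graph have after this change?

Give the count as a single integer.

Answer: 3

Derivation:
Initial component count: 3
Remove (0,3): not a bridge. Count unchanged: 3.
  After removal, components: {0,3,4,5,6} {1} {2}
New component count: 3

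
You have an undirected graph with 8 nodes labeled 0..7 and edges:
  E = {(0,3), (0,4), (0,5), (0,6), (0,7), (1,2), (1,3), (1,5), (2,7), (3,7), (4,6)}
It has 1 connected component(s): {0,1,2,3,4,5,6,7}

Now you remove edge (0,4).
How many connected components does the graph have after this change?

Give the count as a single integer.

Answer: 1

Derivation:
Initial component count: 1
Remove (0,4): not a bridge. Count unchanged: 1.
  After removal, components: {0,1,2,3,4,5,6,7}
New component count: 1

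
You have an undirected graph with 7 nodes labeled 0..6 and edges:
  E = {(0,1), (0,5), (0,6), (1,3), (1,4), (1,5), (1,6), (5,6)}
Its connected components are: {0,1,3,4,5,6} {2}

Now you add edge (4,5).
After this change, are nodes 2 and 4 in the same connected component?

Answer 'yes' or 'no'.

Answer: no

Derivation:
Initial components: {0,1,3,4,5,6} {2}
Adding edge (4,5): both already in same component {0,1,3,4,5,6}. No change.
New components: {0,1,3,4,5,6} {2}
Are 2 and 4 in the same component? no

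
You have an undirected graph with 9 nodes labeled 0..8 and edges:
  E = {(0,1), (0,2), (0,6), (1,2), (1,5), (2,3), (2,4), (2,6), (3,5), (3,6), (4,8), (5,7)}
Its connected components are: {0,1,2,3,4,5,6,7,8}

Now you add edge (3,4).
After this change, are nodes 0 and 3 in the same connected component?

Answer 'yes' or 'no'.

Answer: yes

Derivation:
Initial components: {0,1,2,3,4,5,6,7,8}
Adding edge (3,4): both already in same component {0,1,2,3,4,5,6,7,8}. No change.
New components: {0,1,2,3,4,5,6,7,8}
Are 0 and 3 in the same component? yes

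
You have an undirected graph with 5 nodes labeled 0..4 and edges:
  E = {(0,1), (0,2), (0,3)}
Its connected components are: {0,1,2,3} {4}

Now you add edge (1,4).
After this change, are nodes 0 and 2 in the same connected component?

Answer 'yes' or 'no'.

Answer: yes

Derivation:
Initial components: {0,1,2,3} {4}
Adding edge (1,4): merges {0,1,2,3} and {4}.
New components: {0,1,2,3,4}
Are 0 and 2 in the same component? yes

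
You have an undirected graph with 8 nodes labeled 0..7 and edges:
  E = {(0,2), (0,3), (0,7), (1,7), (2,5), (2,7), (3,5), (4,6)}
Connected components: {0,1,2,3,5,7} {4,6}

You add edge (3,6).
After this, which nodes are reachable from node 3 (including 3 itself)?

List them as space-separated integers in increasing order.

Answer: 0 1 2 3 4 5 6 7

Derivation:
Before: nodes reachable from 3: {0,1,2,3,5,7}
Adding (3,6): merges 3's component with another. Reachability grows.
After: nodes reachable from 3: {0,1,2,3,4,5,6,7}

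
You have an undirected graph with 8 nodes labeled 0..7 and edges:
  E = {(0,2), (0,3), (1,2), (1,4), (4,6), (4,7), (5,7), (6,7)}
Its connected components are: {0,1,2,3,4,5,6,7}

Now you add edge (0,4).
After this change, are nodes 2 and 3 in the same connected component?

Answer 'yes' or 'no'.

Answer: yes

Derivation:
Initial components: {0,1,2,3,4,5,6,7}
Adding edge (0,4): both already in same component {0,1,2,3,4,5,6,7}. No change.
New components: {0,1,2,3,4,5,6,7}
Are 2 and 3 in the same component? yes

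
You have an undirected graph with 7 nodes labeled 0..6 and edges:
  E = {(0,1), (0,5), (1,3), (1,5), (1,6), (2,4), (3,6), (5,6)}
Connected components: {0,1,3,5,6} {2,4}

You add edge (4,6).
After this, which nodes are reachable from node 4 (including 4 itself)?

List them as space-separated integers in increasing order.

Answer: 0 1 2 3 4 5 6

Derivation:
Before: nodes reachable from 4: {2,4}
Adding (4,6): merges 4's component with another. Reachability grows.
After: nodes reachable from 4: {0,1,2,3,4,5,6}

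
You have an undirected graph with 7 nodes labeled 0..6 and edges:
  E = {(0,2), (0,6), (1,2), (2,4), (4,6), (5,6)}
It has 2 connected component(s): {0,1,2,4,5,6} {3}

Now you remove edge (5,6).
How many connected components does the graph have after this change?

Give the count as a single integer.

Initial component count: 2
Remove (5,6): it was a bridge. Count increases: 2 -> 3.
  After removal, components: {0,1,2,4,6} {3} {5}
New component count: 3

Answer: 3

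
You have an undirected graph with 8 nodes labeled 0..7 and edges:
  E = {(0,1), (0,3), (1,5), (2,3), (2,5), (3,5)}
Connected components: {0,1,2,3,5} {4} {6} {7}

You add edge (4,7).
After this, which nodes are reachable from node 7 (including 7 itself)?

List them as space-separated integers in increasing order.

Answer: 4 7

Derivation:
Before: nodes reachable from 7: {7}
Adding (4,7): merges 7's component with another. Reachability grows.
After: nodes reachable from 7: {4,7}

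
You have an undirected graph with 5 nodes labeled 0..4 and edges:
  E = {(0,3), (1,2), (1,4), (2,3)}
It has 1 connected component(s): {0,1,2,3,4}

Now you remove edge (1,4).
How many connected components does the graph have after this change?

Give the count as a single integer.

Answer: 2

Derivation:
Initial component count: 1
Remove (1,4): it was a bridge. Count increases: 1 -> 2.
  After removal, components: {0,1,2,3} {4}
New component count: 2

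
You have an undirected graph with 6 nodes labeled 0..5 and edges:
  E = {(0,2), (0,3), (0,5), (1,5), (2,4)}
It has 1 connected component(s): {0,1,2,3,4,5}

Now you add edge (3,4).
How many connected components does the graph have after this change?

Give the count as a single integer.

Initial component count: 1
Add (3,4): endpoints already in same component. Count unchanged: 1.
New component count: 1

Answer: 1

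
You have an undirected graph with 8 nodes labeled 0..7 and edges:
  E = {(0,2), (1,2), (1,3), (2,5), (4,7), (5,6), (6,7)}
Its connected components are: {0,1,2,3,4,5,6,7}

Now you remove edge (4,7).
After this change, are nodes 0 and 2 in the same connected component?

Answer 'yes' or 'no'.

Answer: yes

Derivation:
Initial components: {0,1,2,3,4,5,6,7}
Removing edge (4,7): it was a bridge — component count 1 -> 2.
New components: {0,1,2,3,5,6,7} {4}
Are 0 and 2 in the same component? yes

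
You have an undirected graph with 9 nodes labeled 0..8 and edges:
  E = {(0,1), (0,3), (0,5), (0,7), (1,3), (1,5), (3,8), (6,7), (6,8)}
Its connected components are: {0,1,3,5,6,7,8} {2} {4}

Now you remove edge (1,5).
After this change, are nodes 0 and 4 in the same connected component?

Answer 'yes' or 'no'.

Answer: no

Derivation:
Initial components: {0,1,3,5,6,7,8} {2} {4}
Removing edge (1,5): not a bridge — component count unchanged at 3.
New components: {0,1,3,5,6,7,8} {2} {4}
Are 0 and 4 in the same component? no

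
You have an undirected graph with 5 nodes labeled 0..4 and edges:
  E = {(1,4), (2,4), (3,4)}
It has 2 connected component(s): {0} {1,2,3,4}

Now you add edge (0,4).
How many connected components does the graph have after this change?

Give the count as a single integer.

Answer: 1

Derivation:
Initial component count: 2
Add (0,4): merges two components. Count decreases: 2 -> 1.
New component count: 1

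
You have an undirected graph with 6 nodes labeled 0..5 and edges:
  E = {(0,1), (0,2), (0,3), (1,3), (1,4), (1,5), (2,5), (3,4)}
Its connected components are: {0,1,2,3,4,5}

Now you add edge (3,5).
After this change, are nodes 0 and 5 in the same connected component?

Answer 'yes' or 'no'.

Initial components: {0,1,2,3,4,5}
Adding edge (3,5): both already in same component {0,1,2,3,4,5}. No change.
New components: {0,1,2,3,4,5}
Are 0 and 5 in the same component? yes

Answer: yes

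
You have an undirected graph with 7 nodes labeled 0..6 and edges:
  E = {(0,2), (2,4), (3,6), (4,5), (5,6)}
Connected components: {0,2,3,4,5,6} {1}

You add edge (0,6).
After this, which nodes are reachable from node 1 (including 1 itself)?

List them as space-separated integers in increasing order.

Before: nodes reachable from 1: {1}
Adding (0,6): both endpoints already in same component. Reachability from 1 unchanged.
After: nodes reachable from 1: {1}

Answer: 1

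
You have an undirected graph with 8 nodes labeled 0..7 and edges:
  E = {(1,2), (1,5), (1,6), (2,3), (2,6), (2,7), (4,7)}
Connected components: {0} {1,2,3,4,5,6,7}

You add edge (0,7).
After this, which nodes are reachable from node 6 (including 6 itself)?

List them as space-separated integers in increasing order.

Answer: 0 1 2 3 4 5 6 7

Derivation:
Before: nodes reachable from 6: {1,2,3,4,5,6,7}
Adding (0,7): merges 6's component with another. Reachability grows.
After: nodes reachable from 6: {0,1,2,3,4,5,6,7}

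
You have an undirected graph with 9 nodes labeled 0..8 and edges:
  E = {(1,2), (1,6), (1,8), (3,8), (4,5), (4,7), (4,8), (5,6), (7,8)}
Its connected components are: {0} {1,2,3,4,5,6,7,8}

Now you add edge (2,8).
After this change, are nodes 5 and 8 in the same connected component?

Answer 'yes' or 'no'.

Answer: yes

Derivation:
Initial components: {0} {1,2,3,4,5,6,7,8}
Adding edge (2,8): both already in same component {1,2,3,4,5,6,7,8}. No change.
New components: {0} {1,2,3,4,5,6,7,8}
Are 5 and 8 in the same component? yes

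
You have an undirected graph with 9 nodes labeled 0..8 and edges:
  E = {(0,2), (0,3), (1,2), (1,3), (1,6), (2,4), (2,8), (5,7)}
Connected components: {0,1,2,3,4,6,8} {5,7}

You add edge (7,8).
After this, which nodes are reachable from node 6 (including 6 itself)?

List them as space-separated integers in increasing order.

Answer: 0 1 2 3 4 5 6 7 8

Derivation:
Before: nodes reachable from 6: {0,1,2,3,4,6,8}
Adding (7,8): merges 6's component with another. Reachability grows.
After: nodes reachable from 6: {0,1,2,3,4,5,6,7,8}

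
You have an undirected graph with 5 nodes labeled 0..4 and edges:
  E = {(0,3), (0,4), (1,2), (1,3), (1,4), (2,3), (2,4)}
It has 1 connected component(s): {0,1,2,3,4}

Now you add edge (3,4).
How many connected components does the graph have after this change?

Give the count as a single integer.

Answer: 1

Derivation:
Initial component count: 1
Add (3,4): endpoints already in same component. Count unchanged: 1.
New component count: 1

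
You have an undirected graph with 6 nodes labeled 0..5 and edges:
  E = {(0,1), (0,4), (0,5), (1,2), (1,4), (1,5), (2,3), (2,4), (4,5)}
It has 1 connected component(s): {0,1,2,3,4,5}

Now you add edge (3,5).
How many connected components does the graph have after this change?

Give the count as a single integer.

Initial component count: 1
Add (3,5): endpoints already in same component. Count unchanged: 1.
New component count: 1

Answer: 1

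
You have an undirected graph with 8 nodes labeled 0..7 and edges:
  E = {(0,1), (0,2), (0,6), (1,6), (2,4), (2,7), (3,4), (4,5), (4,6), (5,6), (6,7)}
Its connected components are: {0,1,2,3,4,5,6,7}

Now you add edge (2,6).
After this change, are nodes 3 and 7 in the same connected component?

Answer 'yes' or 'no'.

Answer: yes

Derivation:
Initial components: {0,1,2,3,4,5,6,7}
Adding edge (2,6): both already in same component {0,1,2,3,4,5,6,7}. No change.
New components: {0,1,2,3,4,5,6,7}
Are 3 and 7 in the same component? yes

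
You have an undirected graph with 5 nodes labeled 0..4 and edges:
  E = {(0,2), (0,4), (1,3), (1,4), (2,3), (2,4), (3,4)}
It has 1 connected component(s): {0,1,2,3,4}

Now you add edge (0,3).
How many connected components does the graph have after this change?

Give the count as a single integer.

Answer: 1

Derivation:
Initial component count: 1
Add (0,3): endpoints already in same component. Count unchanged: 1.
New component count: 1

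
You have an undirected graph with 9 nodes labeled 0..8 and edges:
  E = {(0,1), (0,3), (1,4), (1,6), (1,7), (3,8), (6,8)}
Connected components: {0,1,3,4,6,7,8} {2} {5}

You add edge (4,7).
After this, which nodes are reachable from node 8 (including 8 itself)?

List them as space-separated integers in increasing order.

Before: nodes reachable from 8: {0,1,3,4,6,7,8}
Adding (4,7): both endpoints already in same component. Reachability from 8 unchanged.
After: nodes reachable from 8: {0,1,3,4,6,7,8}

Answer: 0 1 3 4 6 7 8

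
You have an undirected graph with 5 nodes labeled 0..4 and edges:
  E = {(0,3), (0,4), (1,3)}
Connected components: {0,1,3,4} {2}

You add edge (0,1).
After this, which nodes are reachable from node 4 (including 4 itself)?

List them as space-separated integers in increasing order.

Before: nodes reachable from 4: {0,1,3,4}
Adding (0,1): both endpoints already in same component. Reachability from 4 unchanged.
After: nodes reachable from 4: {0,1,3,4}

Answer: 0 1 3 4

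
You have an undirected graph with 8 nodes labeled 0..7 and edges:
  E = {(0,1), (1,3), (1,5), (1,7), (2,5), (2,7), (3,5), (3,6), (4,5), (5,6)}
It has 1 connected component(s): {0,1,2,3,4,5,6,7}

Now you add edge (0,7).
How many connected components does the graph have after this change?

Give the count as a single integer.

Answer: 1

Derivation:
Initial component count: 1
Add (0,7): endpoints already in same component. Count unchanged: 1.
New component count: 1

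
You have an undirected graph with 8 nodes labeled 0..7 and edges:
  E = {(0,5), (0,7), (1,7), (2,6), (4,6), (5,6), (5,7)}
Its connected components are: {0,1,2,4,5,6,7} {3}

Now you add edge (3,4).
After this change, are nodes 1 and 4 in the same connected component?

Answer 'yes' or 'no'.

Answer: yes

Derivation:
Initial components: {0,1,2,4,5,6,7} {3}
Adding edge (3,4): merges {3} and {0,1,2,4,5,6,7}.
New components: {0,1,2,3,4,5,6,7}
Are 1 and 4 in the same component? yes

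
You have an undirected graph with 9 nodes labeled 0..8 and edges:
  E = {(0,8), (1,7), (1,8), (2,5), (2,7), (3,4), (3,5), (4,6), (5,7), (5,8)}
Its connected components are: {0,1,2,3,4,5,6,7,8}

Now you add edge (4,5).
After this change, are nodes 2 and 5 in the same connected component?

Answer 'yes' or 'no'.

Initial components: {0,1,2,3,4,5,6,7,8}
Adding edge (4,5): both already in same component {0,1,2,3,4,5,6,7,8}. No change.
New components: {0,1,2,3,4,5,6,7,8}
Are 2 and 5 in the same component? yes

Answer: yes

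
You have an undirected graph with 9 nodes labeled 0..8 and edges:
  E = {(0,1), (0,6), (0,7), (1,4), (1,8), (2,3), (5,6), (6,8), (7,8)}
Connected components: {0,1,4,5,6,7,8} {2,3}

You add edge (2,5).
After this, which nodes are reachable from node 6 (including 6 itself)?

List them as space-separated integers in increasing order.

Before: nodes reachable from 6: {0,1,4,5,6,7,8}
Adding (2,5): merges 6's component with another. Reachability grows.
After: nodes reachable from 6: {0,1,2,3,4,5,6,7,8}

Answer: 0 1 2 3 4 5 6 7 8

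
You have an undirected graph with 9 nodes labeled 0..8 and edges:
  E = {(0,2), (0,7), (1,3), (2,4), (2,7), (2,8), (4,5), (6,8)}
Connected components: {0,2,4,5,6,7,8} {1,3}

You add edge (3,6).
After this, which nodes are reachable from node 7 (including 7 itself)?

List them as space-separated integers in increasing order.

Answer: 0 1 2 3 4 5 6 7 8

Derivation:
Before: nodes reachable from 7: {0,2,4,5,6,7,8}
Adding (3,6): merges 7's component with another. Reachability grows.
After: nodes reachable from 7: {0,1,2,3,4,5,6,7,8}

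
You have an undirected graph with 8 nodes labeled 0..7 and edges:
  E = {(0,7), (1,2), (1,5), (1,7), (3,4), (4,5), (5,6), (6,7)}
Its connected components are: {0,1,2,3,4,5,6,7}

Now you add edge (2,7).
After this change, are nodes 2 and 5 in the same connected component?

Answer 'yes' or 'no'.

Answer: yes

Derivation:
Initial components: {0,1,2,3,4,5,6,7}
Adding edge (2,7): both already in same component {0,1,2,3,4,5,6,7}. No change.
New components: {0,1,2,3,4,5,6,7}
Are 2 and 5 in the same component? yes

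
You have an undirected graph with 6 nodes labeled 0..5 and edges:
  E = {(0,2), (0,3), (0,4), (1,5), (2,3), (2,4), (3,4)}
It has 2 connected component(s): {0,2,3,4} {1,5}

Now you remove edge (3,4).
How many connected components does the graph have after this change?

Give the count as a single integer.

Initial component count: 2
Remove (3,4): not a bridge. Count unchanged: 2.
  After removal, components: {0,2,3,4} {1,5}
New component count: 2

Answer: 2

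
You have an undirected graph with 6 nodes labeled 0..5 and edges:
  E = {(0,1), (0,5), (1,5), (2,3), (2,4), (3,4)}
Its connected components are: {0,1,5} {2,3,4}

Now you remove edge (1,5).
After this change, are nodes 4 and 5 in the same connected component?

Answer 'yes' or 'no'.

Initial components: {0,1,5} {2,3,4}
Removing edge (1,5): not a bridge — component count unchanged at 2.
New components: {0,1,5} {2,3,4}
Are 4 and 5 in the same component? no

Answer: no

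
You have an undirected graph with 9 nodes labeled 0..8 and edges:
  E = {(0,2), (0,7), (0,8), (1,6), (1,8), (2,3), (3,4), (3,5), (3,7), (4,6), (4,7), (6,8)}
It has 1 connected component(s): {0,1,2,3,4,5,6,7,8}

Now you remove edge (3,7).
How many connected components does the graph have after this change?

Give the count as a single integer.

Initial component count: 1
Remove (3,7): not a bridge. Count unchanged: 1.
  After removal, components: {0,1,2,3,4,5,6,7,8}
New component count: 1

Answer: 1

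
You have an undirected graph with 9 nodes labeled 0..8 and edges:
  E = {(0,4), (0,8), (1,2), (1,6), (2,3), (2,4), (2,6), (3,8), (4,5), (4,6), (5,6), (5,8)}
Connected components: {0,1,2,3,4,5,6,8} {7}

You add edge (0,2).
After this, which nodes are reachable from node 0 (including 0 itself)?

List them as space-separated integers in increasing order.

Answer: 0 1 2 3 4 5 6 8

Derivation:
Before: nodes reachable from 0: {0,1,2,3,4,5,6,8}
Adding (0,2): both endpoints already in same component. Reachability from 0 unchanged.
After: nodes reachable from 0: {0,1,2,3,4,5,6,8}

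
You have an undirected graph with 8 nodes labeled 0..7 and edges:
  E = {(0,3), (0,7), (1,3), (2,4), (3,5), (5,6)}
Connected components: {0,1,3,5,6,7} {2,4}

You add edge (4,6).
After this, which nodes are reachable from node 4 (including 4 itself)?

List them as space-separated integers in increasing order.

Before: nodes reachable from 4: {2,4}
Adding (4,6): merges 4's component with another. Reachability grows.
After: nodes reachable from 4: {0,1,2,3,4,5,6,7}

Answer: 0 1 2 3 4 5 6 7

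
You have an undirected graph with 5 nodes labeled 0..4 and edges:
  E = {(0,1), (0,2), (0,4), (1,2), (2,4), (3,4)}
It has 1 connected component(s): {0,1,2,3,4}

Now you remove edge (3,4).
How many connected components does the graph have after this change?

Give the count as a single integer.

Initial component count: 1
Remove (3,4): it was a bridge. Count increases: 1 -> 2.
  After removal, components: {0,1,2,4} {3}
New component count: 2

Answer: 2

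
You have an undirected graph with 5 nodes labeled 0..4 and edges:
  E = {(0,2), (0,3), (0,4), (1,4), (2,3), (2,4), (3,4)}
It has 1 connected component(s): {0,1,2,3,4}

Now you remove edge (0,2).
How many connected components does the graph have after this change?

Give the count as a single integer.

Answer: 1

Derivation:
Initial component count: 1
Remove (0,2): not a bridge. Count unchanged: 1.
  After removal, components: {0,1,2,3,4}
New component count: 1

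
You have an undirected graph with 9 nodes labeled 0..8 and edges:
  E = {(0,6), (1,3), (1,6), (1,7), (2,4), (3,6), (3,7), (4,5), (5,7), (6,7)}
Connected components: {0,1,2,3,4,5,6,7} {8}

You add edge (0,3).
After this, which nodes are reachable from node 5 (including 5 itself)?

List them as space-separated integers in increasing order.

Before: nodes reachable from 5: {0,1,2,3,4,5,6,7}
Adding (0,3): both endpoints already in same component. Reachability from 5 unchanged.
After: nodes reachable from 5: {0,1,2,3,4,5,6,7}

Answer: 0 1 2 3 4 5 6 7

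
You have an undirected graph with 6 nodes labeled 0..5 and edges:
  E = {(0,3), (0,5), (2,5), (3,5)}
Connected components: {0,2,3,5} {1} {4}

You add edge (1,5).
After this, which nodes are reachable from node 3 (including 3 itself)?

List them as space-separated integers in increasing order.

Answer: 0 1 2 3 5

Derivation:
Before: nodes reachable from 3: {0,2,3,5}
Adding (1,5): merges 3's component with another. Reachability grows.
After: nodes reachable from 3: {0,1,2,3,5}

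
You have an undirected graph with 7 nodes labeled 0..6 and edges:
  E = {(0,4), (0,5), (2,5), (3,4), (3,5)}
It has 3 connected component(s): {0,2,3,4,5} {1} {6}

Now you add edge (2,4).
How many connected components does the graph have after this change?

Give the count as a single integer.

Initial component count: 3
Add (2,4): endpoints already in same component. Count unchanged: 3.
New component count: 3

Answer: 3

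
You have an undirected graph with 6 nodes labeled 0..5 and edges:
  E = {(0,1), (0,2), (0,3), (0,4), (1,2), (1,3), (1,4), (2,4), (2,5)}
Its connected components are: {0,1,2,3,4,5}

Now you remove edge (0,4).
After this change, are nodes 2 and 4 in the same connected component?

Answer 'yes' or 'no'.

Initial components: {0,1,2,3,4,5}
Removing edge (0,4): not a bridge — component count unchanged at 1.
New components: {0,1,2,3,4,5}
Are 2 and 4 in the same component? yes

Answer: yes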